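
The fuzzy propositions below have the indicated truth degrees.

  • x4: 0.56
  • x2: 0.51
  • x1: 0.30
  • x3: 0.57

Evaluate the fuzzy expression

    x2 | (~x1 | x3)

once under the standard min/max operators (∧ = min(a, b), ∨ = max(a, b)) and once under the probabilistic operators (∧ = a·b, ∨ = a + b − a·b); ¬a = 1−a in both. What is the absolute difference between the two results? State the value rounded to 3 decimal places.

0.237

Under standard min/max:
  ~x1 = 1 − 0.30 = 0.70
  ~x1 | x3 = max(a, b) on (0.70, 0.57) = 0.70
  x2 | (~x1 | x3) = max(a, b) on (0.51, 0.70) = 0.70
  → value = 0.7000
Under probabilistic:
  ~x1 = 1 − 0.3000 = 0.7000
  ~x1 | x3 = a + b − a·b on (0.7000, 0.5700) = 0.8710
  x2 | (~x1 | x3) = a + b − a·b on (0.5100, 0.8710) = 0.9368
  → value = 0.9368
|0.7000 − 0.9368| = 0.237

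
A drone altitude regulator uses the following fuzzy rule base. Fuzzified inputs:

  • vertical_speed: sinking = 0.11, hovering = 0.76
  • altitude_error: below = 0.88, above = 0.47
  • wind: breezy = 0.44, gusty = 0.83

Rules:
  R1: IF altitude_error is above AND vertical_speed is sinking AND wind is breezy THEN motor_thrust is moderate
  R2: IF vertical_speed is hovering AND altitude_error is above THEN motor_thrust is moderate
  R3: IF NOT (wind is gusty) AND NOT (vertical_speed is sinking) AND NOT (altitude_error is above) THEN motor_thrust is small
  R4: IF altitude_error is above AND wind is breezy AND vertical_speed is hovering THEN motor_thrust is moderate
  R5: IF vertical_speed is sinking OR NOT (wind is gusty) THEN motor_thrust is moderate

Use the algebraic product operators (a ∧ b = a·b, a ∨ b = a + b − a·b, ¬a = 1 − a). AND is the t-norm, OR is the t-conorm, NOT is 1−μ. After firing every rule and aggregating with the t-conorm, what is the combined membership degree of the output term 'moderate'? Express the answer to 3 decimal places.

R1: above=0.47, sinking=0.11, breezy=0.44; AND[a·b] → w = 0.0227
R2: hovering=0.76, above=0.47; AND[a·b] → w = 0.3572
R3: ¬gusty=1−0.83=0.17, ¬sinking=1−0.11=0.89, ¬above=1−0.47=0.53; AND[a·b] → w = 0.0802
R4: above=0.47, breezy=0.44, hovering=0.76; AND[a·b] → w = 0.1572
R5: sinking=0.11, ¬gusty=1−0.83=0.17; OR[a + b − a·b] → w = 0.2613
Rules with consequent 'moderate': {R1, R2, R4, R5} → strengths 0.0227, 0.3572, 0.1572, 0.2613
Aggregate via t-conorm [a + b − a·b]: 0.6089

0.609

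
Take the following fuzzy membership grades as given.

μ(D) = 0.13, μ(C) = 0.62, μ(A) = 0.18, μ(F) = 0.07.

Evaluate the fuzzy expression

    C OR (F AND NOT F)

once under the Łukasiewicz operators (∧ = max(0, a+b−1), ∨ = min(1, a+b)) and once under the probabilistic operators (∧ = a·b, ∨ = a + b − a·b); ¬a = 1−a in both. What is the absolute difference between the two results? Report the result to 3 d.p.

0.025

Under Łukasiewicz:
  NOT F = 1 − 0.07 = 0.93
  F AND NOT F = max(0, a+b−1) on (0.07, 0.93) = 0.00
  C OR (F AND NOT F) = min(1, a+b) on (0.62, 0.00) = 0.62
  → value = 0.6200
Under probabilistic:
  NOT F = 1 − 0.0700 = 0.9300
  F AND NOT F = a·b on (0.0700, 0.9300) = 0.0651
  C OR (F AND NOT F) = a + b − a·b on (0.6200, 0.0651) = 0.6447
  → value = 0.6447
|0.6200 − 0.6447| = 0.025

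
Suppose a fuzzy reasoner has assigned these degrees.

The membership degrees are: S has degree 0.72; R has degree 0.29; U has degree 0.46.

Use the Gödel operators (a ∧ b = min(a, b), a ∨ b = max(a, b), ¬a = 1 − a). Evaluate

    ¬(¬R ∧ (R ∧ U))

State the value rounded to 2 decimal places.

¬R = 1 − 0.29 = 0.71
R ∧ U = min(a, b) on (0.29, 0.46) = 0.29
¬R ∧ (R ∧ U) = min(a, b) on (0.71, 0.29) = 0.29
¬(¬R ∧ (R ∧ U)) = 1 − 0.29 = 0.71

0.71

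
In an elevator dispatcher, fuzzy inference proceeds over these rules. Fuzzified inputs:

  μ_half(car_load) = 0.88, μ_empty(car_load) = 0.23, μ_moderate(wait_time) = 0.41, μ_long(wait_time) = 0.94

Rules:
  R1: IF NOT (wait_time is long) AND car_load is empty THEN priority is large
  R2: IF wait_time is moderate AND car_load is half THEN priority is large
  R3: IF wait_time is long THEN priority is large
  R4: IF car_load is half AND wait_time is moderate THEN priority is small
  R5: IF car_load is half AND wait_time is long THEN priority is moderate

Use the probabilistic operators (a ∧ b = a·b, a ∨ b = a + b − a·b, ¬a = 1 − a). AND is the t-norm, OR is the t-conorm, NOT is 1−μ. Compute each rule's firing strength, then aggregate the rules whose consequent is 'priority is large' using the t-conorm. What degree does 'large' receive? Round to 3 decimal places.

0.962

R1: ¬long=1−0.94=0.06, empty=0.23; AND[a·b] → w = 0.0138
R2: moderate=0.41, half=0.88; AND[a·b] → w = 0.3608
R3: long=0.94 → w = 0.9400
R4: half=0.88, moderate=0.41; AND[a·b] → w = 0.3608
R5: half=0.88, long=0.94; AND[a·b] → w = 0.8272
Rules with consequent 'large': {R1, R2, R3} → strengths 0.0138, 0.3608, 0.9400
Aggregate via t-conorm [a + b − a·b]: 0.9622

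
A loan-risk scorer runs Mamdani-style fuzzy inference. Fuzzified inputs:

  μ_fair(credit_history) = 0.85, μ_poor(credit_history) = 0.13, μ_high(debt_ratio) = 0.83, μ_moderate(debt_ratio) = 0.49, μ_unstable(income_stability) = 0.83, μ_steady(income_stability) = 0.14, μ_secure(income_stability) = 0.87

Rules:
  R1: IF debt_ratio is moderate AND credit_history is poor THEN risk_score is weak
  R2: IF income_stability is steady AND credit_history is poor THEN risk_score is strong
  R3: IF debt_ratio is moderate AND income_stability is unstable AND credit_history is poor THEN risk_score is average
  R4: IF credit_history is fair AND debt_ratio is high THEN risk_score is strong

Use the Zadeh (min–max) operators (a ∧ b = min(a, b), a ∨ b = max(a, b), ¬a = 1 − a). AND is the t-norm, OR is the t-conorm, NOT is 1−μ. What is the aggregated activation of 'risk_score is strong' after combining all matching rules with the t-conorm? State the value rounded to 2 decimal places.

0.83

R1: moderate=0.49, poor=0.13; AND[min(a, b)] → w = 0.13
R2: steady=0.14, poor=0.13; AND[min(a, b)] → w = 0.13
R3: moderate=0.49, unstable=0.83, poor=0.13; AND[min(a, b)] → w = 0.13
R4: fair=0.85, high=0.83; AND[min(a, b)] → w = 0.83
Rules with consequent 'strong': {R2, R4} → strengths 0.13, 0.83
Aggregate via t-conorm [max(a, b)]: 0.83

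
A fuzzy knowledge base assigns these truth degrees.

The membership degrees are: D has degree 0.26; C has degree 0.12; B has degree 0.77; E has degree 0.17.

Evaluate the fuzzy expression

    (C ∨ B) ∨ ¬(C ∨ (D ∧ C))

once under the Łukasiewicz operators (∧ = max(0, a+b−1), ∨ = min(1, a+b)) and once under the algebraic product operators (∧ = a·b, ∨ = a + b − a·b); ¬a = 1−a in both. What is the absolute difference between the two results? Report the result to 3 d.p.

Under Łukasiewicz:
  C ∨ B = min(1, a+b) on (0.12, 0.77) = 0.89
  D ∧ C = max(0, a+b−1) on (0.26, 0.12) = 0.00
  C ∨ (D ∧ C) = min(1, a+b) on (0.12, 0.00) = 0.12
  ¬(C ∨ (D ∧ C)) = 1 − 0.12 = 0.88
  (C ∨ B) ∨ ¬(C ∨ (D ∧ C)) = min(1, a+b) on (0.89, 0.88) = 1.00
  → value = 1.0000
Under algebraic product:
  C ∨ B = a + b − a·b on (0.1200, 0.7700) = 0.7976
  D ∧ C = a·b on (0.2600, 0.1200) = 0.0312
  C ∨ (D ∧ C) = a + b − a·b on (0.1200, 0.0312) = 0.1475
  ¬(C ∨ (D ∧ C)) = 1 − 0.1475 = 0.8525
  (C ∨ B) ∨ ¬(C ∨ (D ∧ C)) = a + b − a·b on (0.7976, 0.8525) = 0.9702
  → value = 0.9702
|1.0000 − 0.9702| = 0.030

0.030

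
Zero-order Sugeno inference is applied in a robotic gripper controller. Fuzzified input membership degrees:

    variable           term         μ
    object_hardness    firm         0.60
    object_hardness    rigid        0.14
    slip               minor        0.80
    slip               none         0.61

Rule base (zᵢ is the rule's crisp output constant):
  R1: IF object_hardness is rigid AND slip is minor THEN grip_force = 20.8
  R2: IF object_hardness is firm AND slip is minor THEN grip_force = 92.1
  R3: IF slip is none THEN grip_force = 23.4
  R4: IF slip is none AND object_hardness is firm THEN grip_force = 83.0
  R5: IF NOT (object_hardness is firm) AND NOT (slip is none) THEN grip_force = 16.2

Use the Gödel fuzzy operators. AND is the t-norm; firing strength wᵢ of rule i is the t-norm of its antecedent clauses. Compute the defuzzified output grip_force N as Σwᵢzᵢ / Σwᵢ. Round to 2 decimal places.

54.94

R1 (z=20.8): rigid=0.14, minor=0.80; AND[min(a, b)] → w = 0.14
R2 (z=92.1): firm=0.60, minor=0.80; AND[min(a, b)] → w = 0.60
R3 (z=23.4): none=0.61 → w = 0.61
R4 (z=83.0): none=0.61, firm=0.60; AND[min(a, b)] → w = 0.60
R5 (z=16.2): ¬firm=1−0.60=0.40, ¬none=1−0.61=0.39; AND[min(a, b)] → w = 0.39
Weighted average = (0.14·20.8 + 0.60·92.1 + 0.61·23.4 + 0.60·83.0 + 0.39·16.2) / (0.14 + 0.60 + 0.61 + 0.60 + 0.39)
  = 128.5640 / 2.3400 = 54.94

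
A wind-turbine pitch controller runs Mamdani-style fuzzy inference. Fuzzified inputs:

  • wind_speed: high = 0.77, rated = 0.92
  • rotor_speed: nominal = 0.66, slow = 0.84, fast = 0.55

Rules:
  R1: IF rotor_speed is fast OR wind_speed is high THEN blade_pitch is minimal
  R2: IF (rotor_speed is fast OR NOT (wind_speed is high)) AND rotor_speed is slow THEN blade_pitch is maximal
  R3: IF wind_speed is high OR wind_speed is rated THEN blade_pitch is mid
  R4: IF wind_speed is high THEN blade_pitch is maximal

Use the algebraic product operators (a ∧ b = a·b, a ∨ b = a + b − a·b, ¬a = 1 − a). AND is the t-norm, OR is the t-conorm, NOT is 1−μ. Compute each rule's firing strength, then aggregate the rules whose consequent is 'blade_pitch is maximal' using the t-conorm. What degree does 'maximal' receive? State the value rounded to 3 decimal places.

R1: fast=0.55, high=0.77; OR[a + b − a·b] → w = 0.8965
R2: (fast=0.55 OR ¬high=1−0.77=0.23) = 0.6535; AND[a·b] with slow=0.84 → w = 0.5489
R3: high=0.77, rated=0.92; OR[a + b − a·b] → w = 0.9816
R4: high=0.77 → w = 0.7700
Rules with consequent 'maximal': {R2, R4} → strengths 0.5489, 0.7700
Aggregate via t-conorm [a + b − a·b]: 0.8963

0.896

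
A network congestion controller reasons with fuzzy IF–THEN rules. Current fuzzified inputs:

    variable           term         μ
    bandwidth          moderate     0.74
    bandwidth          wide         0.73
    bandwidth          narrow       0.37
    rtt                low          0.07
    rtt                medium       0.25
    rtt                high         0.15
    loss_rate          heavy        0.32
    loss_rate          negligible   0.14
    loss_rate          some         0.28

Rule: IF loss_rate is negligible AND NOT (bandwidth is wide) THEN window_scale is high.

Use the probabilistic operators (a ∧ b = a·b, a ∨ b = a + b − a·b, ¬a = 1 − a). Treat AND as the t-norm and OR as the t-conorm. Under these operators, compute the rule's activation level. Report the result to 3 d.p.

firing strength: negligible=0.14, ¬wide=1−0.73=0.27; AND[a·b] → w = 0.0378

0.038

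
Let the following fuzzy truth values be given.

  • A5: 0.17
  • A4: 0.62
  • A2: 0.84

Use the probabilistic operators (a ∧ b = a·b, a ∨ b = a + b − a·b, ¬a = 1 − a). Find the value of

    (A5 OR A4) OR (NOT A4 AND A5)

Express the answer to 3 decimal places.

A5 OR A4 = a + b − a·b on (0.1700, 0.6200) = 0.6846
NOT A4 = 1 − 0.6200 = 0.3800
NOT A4 AND A5 = a·b on (0.3800, 0.1700) = 0.0646
(A5 OR A4) OR (NOT A4 AND A5) = a + b − a·b on (0.6846, 0.0646) = 0.7050

0.705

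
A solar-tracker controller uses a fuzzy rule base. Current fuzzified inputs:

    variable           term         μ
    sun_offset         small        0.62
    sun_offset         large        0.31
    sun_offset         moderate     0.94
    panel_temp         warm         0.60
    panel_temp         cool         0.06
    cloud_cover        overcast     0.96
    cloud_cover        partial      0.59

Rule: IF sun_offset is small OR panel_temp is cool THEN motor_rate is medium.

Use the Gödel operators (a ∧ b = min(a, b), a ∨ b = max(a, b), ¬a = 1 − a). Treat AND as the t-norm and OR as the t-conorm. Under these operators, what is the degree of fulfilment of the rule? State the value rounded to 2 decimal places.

firing strength: small=0.62, cool=0.06; OR[max(a, b)] → w = 0.62

0.62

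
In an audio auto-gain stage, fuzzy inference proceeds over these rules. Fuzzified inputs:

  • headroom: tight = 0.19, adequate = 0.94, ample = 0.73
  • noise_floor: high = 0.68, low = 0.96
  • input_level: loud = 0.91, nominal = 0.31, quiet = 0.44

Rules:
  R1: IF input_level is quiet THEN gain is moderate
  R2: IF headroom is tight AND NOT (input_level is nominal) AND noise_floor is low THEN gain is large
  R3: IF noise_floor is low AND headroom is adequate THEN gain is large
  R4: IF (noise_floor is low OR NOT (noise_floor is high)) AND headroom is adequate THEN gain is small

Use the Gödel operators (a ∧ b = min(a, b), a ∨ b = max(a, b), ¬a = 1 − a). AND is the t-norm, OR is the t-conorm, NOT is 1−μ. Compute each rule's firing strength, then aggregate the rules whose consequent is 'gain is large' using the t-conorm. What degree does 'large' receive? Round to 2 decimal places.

0.94

R1: quiet=0.44 → w = 0.44
R2: tight=0.19, ¬nominal=1−0.31=0.69, low=0.96; AND[min(a, b)] → w = 0.19
R3: low=0.96, adequate=0.94; AND[min(a, b)] → w = 0.94
R4: (low=0.96 OR ¬high=1−0.68=0.32) = 0.96; AND[min(a, b)] with adequate=0.94 → w = 0.94
Rules with consequent 'large': {R2, R3} → strengths 0.19, 0.94
Aggregate via t-conorm [max(a, b)]: 0.94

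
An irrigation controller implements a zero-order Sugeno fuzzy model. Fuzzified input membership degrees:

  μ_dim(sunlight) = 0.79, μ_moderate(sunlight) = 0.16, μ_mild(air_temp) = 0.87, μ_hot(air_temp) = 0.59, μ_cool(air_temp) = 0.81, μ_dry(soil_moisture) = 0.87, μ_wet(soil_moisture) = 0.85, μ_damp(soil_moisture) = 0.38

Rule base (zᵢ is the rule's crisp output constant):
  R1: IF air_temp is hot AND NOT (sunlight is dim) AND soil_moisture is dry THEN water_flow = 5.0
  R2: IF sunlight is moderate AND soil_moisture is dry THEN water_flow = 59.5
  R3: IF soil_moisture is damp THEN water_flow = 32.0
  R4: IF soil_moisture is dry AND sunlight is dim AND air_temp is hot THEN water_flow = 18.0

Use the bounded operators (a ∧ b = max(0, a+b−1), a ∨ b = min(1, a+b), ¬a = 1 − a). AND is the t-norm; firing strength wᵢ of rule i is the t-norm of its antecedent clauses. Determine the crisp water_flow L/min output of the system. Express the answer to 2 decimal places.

27.95

R1 (z=5.0): hot=0.59, ¬dim=1−0.79=0.21, dry=0.87; AND[max(0, a+b−1)] → w = 0.00
R2 (z=59.5): moderate=0.16, dry=0.87; AND[max(0, a+b−1)] → w = 0.03
R3 (z=32.0): damp=0.38 → w = 0.38
R4 (z=18.0): dry=0.87, dim=0.79, hot=0.59; AND[max(0, a+b−1)] → w = 0.25
Weighted average = (0.00·5.0 + 0.03·59.5 + 0.38·32.0 + 0.25·18.0) / (0.00 + 0.03 + 0.38 + 0.25)
  = 18.4450 / 0.6600 = 27.95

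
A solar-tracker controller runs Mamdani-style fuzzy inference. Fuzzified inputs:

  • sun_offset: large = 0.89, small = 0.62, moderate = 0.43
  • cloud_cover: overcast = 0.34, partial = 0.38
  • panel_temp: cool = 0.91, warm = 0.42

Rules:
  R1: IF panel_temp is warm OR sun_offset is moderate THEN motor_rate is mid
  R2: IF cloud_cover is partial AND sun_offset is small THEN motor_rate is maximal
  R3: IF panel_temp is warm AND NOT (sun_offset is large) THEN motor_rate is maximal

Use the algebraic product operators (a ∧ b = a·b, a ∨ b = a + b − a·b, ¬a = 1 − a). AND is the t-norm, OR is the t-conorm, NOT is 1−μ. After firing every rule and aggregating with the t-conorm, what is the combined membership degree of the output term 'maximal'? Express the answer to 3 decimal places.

0.271

R1: warm=0.42, moderate=0.43; OR[a + b − a·b] → w = 0.6694
R2: partial=0.38, small=0.62; AND[a·b] → w = 0.2356
R3: warm=0.42, ¬large=1−0.89=0.11; AND[a·b] → w = 0.0462
Rules with consequent 'maximal': {R2, R3} → strengths 0.2356, 0.0462
Aggregate via t-conorm [a + b − a·b]: 0.2709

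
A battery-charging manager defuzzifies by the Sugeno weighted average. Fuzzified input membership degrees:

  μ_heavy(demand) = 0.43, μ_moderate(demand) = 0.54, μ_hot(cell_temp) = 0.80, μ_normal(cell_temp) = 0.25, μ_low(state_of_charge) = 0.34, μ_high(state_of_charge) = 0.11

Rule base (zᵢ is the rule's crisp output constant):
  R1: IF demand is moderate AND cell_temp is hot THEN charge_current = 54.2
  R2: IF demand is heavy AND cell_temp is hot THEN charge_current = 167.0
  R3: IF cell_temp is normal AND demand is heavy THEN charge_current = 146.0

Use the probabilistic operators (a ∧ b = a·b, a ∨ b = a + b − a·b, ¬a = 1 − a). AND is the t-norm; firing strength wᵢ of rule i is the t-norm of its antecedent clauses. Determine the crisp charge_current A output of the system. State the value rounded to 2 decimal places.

R1 (z=54.2): moderate=0.54, hot=0.80; AND[a·b] → w = 0.4320
R2 (z=167.0): heavy=0.43, hot=0.80; AND[a·b] → w = 0.3440
R3 (z=146.0): normal=0.25, heavy=0.43; AND[a·b] → w = 0.1075
Weighted average = (0.4320·54.2 + 0.3440·167.0 + 0.1075·146.0) / (0.4320 + 0.3440 + 0.1075)
  = 96.5574 / 0.8835 = 109.29

109.29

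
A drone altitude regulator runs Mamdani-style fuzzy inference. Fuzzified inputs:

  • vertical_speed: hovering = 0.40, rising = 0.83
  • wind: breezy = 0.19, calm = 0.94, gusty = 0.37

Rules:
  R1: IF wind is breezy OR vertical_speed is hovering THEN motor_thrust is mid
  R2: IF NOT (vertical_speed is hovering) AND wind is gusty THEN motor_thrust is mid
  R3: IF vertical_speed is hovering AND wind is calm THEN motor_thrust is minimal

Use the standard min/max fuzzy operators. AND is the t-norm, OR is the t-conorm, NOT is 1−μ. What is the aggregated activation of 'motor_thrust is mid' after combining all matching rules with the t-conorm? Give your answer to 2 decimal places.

R1: breezy=0.19, hovering=0.40; OR[max(a, b)] → w = 0.40
R2: ¬hovering=1−0.40=0.60, gusty=0.37; AND[min(a, b)] → w = 0.37
R3: hovering=0.40, calm=0.94; AND[min(a, b)] → w = 0.40
Rules with consequent 'mid': {R1, R2} → strengths 0.40, 0.37
Aggregate via t-conorm [max(a, b)]: 0.40

0.40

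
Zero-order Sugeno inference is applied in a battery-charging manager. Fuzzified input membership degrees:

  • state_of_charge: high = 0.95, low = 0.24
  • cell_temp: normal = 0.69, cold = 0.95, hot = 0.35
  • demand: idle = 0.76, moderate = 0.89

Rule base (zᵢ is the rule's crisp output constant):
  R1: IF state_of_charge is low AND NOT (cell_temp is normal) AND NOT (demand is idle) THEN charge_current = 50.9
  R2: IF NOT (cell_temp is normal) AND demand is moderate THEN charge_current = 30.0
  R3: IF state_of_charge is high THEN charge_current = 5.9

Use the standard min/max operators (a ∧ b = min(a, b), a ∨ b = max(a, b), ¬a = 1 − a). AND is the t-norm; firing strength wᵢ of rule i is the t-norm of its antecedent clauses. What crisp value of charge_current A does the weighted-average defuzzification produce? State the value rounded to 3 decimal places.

18.081

R1 (z=50.9): low=0.24, ¬normal=1−0.69=0.31, ¬idle=1−0.76=0.24; AND[min(a, b)] → w = 0.24
R2 (z=30.0): ¬normal=1−0.69=0.31, moderate=0.89; AND[min(a, b)] → w = 0.31
R3 (z=5.9): high=0.95 → w = 0.95
Weighted average = (0.24·50.9 + 0.31·30.0 + 0.95·5.9) / (0.24 + 0.31 + 0.95)
  = 27.1210 / 1.5000 = 18.081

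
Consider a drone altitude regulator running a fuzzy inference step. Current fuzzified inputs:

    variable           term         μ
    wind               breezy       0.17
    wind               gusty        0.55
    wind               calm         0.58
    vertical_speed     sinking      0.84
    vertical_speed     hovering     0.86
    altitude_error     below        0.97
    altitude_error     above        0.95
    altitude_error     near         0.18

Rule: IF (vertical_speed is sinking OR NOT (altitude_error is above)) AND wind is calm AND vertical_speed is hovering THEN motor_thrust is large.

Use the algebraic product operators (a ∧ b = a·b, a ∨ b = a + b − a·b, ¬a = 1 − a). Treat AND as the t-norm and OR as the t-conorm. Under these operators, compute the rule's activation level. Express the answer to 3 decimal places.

0.423

firing strength: (sinking=0.84 OR ¬above=1−0.95=0.05) = 0.8480; AND[a·b] with calm=0.58, hovering=0.86 → w = 0.4230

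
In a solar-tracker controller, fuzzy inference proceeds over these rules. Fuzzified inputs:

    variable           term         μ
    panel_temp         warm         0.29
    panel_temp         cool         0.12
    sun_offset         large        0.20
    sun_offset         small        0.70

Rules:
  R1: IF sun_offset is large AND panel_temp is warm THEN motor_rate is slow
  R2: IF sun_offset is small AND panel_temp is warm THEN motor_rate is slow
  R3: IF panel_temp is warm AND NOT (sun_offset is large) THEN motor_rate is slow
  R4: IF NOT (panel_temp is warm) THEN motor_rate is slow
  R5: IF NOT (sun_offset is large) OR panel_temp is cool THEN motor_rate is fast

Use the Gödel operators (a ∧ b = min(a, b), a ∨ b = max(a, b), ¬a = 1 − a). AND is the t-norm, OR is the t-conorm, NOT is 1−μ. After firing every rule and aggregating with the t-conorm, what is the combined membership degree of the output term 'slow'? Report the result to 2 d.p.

0.71

R1: large=0.20, warm=0.29; AND[min(a, b)] → w = 0.20
R2: small=0.70, warm=0.29; AND[min(a, b)] → w = 0.29
R3: warm=0.29, ¬large=1−0.20=0.80; AND[min(a, b)] → w = 0.29
R4: ¬warm=1−0.29=0.71 → w = 0.71
R5: ¬large=1−0.20=0.80, cool=0.12; OR[max(a, b)] → w = 0.80
Rules with consequent 'slow': {R1, R2, R3, R4} → strengths 0.20, 0.29, 0.29, 0.71
Aggregate via t-conorm [max(a, b)]: 0.71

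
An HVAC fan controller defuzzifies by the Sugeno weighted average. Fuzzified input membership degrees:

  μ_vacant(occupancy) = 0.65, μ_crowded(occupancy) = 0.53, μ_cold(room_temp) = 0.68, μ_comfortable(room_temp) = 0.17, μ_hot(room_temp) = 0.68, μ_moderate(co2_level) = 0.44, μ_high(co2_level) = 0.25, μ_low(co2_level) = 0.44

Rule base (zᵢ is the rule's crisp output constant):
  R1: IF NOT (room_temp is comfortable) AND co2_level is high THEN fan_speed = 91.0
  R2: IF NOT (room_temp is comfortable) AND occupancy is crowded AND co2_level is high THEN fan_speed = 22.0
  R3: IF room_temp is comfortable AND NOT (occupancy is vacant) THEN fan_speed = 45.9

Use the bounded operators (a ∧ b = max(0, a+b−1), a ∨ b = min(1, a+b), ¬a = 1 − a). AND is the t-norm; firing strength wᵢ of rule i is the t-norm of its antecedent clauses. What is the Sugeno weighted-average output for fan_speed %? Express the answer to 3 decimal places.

R1 (z=91.0): ¬comfortable=1−0.17=0.83, high=0.25; AND[max(0, a+b−1)] → w = 0.08
R2 (z=22.0): ¬comfortable=1−0.17=0.83, crowded=0.53, high=0.25; AND[max(0, a+b−1)] → w = 0.00
R3 (z=45.9): comfortable=0.17, ¬vacant=1−0.65=0.35; AND[max(0, a+b−1)] → w = 0.00
Weighted average = (0.08·91.0 + 0.00·22.0 + 0.00·45.9) / (0.08 + 0.00 + 0.00)
  = 7.2800 / 0.0800 = 91.000

91.000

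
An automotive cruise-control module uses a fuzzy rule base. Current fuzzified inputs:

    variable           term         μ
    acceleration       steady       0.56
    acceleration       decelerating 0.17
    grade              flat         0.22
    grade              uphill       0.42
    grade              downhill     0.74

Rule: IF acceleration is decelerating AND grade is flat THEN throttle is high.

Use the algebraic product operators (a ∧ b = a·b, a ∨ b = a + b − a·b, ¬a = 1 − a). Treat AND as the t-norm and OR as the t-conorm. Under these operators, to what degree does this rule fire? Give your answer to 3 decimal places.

firing strength: decelerating=0.17, flat=0.22; AND[a·b] → w = 0.0374

0.037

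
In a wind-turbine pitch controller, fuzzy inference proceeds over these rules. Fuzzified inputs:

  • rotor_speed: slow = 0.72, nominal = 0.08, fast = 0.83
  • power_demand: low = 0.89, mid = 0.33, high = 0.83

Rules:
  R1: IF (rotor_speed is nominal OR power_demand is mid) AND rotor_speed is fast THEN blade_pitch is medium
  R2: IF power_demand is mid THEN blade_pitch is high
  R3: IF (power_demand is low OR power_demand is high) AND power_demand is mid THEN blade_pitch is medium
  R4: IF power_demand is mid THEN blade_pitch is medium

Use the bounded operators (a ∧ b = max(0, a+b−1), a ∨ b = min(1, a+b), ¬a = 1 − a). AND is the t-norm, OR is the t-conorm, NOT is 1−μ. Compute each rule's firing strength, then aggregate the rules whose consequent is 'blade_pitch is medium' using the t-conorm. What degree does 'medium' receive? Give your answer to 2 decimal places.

R1: (nominal=0.08 OR mid=0.33) = 0.41; AND[max(0, a+b−1)] with fast=0.83 → w = 0.24
R2: mid=0.33 → w = 0.33
R3: (low=0.89 OR high=0.83) = 1.00; AND[max(0, a+b−1)] with mid=0.33 → w = 0.33
R4: mid=0.33 → w = 0.33
Rules with consequent 'medium': {R1, R3, R4} → strengths 0.24, 0.33, 0.33
Aggregate via t-conorm [min(1, a+b)]: 0.90

0.90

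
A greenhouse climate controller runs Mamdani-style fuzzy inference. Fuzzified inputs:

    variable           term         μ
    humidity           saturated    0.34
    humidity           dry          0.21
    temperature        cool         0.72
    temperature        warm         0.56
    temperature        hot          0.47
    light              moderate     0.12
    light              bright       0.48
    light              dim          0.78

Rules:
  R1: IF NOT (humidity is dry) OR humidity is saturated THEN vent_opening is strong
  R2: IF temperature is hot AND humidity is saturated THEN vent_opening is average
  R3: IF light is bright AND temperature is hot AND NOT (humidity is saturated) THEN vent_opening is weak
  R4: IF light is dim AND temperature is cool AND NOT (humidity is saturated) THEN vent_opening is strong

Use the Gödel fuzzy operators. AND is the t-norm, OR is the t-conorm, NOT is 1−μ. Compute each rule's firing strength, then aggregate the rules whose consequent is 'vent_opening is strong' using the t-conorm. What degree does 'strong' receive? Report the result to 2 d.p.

0.79

R1: ¬dry=1−0.21=0.79, saturated=0.34; OR[max(a, b)] → w = 0.79
R2: hot=0.47, saturated=0.34; AND[min(a, b)] → w = 0.34
R3: bright=0.48, hot=0.47, ¬saturated=1−0.34=0.66; AND[min(a, b)] → w = 0.47
R4: dim=0.78, cool=0.72, ¬saturated=1−0.34=0.66; AND[min(a, b)] → w = 0.66
Rules with consequent 'strong': {R1, R4} → strengths 0.79, 0.66
Aggregate via t-conorm [max(a, b)]: 0.79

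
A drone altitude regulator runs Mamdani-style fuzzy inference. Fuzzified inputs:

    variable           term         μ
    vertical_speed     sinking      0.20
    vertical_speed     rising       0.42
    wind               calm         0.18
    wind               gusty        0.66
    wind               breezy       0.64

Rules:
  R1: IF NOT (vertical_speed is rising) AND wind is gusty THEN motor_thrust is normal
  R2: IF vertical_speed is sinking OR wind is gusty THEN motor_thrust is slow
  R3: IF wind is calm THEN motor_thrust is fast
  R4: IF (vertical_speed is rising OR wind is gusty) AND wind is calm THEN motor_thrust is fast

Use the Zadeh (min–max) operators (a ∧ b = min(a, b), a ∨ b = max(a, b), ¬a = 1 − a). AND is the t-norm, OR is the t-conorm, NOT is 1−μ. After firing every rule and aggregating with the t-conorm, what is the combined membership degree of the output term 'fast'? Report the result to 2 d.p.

0.18

R1: ¬rising=1−0.42=0.58, gusty=0.66; AND[min(a, b)] → w = 0.58
R2: sinking=0.20, gusty=0.66; OR[max(a, b)] → w = 0.66
R3: calm=0.18 → w = 0.18
R4: (rising=0.42 OR gusty=0.66) = 0.66; AND[min(a, b)] with calm=0.18 → w = 0.18
Rules with consequent 'fast': {R3, R4} → strengths 0.18, 0.18
Aggregate via t-conorm [max(a, b)]: 0.18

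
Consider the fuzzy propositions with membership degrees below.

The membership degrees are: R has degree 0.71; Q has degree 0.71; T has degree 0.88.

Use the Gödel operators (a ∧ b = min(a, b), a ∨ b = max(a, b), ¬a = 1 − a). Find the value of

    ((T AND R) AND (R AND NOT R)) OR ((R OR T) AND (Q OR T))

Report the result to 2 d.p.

T AND R = min(a, b) on (0.88, 0.71) = 0.71
NOT R = 1 − 0.71 = 0.29
R AND NOT R = min(a, b) on (0.71, 0.29) = 0.29
(T AND R) AND (R AND NOT R) = min(a, b) on (0.71, 0.29) = 0.29
R OR T = max(a, b) on (0.71, 0.88) = 0.88
Q OR T = max(a, b) on (0.71, 0.88) = 0.88
(R OR T) AND (Q OR T) = min(a, b) on (0.88, 0.88) = 0.88
((T AND R) AND (R AND NOT R)) OR ((R OR T) AND (Q OR T)) = max(a, b) on (0.29, 0.88) = 0.88

0.88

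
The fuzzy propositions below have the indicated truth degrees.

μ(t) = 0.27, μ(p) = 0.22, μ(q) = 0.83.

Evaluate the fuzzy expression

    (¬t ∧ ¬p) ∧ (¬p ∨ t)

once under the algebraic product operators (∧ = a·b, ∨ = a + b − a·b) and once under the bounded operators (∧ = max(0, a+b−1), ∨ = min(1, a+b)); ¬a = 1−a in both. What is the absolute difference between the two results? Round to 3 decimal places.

0.032

Under algebraic product:
  ¬t = 1 − 0.2700 = 0.7300
  ¬p = 1 − 0.2200 = 0.7800
  ¬t ∧ ¬p = a·b on (0.7300, 0.7800) = 0.5694
  ¬p = 1 − 0.2200 = 0.7800
  ¬p ∨ t = a + b − a·b on (0.7800, 0.2700) = 0.8394
  (¬t ∧ ¬p) ∧ (¬p ∨ t) = a·b on (0.5694, 0.8394) = 0.4780
  → value = 0.4780
Under bounded:
  ¬t = 1 − 0.27 = 0.73
  ¬p = 1 − 0.22 = 0.78
  ¬t ∧ ¬p = max(0, a+b−1) on (0.73, 0.78) = 0.51
  ¬p = 1 − 0.22 = 0.78
  ¬p ∨ t = min(1, a+b) on (0.78, 0.27) = 1.00
  (¬t ∧ ¬p) ∧ (¬p ∨ t) = max(0, a+b−1) on (0.51, 1.00) = 0.51
  → value = 0.5100
|0.4780 − 0.5100| = 0.032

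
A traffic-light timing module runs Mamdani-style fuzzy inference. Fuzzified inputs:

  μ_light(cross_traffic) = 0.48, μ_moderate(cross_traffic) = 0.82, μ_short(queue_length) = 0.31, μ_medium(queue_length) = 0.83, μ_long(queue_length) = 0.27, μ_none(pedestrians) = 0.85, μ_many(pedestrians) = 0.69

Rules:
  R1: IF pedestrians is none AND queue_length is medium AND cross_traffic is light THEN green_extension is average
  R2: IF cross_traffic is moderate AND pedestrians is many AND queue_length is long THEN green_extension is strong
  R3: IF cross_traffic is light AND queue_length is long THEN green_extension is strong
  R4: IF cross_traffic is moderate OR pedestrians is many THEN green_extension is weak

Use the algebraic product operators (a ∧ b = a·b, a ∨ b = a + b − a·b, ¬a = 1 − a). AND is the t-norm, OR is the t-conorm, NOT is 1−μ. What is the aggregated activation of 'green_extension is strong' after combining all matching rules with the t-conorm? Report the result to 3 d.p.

0.263

R1: none=0.85, medium=0.83, light=0.48; AND[a·b] → w = 0.3386
R2: moderate=0.82, many=0.69, long=0.27; AND[a·b] → w = 0.1528
R3: light=0.48, long=0.27; AND[a·b] → w = 0.1296
R4: moderate=0.82, many=0.69; OR[a + b − a·b] → w = 0.9442
Rules with consequent 'strong': {R2, R3} → strengths 0.1528, 0.1296
Aggregate via t-conorm [a + b − a·b]: 0.2626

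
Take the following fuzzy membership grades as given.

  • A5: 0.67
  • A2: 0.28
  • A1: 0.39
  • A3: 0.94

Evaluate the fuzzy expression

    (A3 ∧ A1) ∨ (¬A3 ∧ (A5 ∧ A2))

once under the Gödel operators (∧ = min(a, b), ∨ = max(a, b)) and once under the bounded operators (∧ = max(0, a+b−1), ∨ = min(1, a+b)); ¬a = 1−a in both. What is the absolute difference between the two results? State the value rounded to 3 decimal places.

Under Gödel:
  A3 ∧ A1 = min(a, b) on (0.94, 0.39) = 0.39
  ¬A3 = 1 − 0.94 = 0.06
  A5 ∧ A2 = min(a, b) on (0.67, 0.28) = 0.28
  ¬A3 ∧ (A5 ∧ A2) = min(a, b) on (0.06, 0.28) = 0.06
  (A3 ∧ A1) ∨ (¬A3 ∧ (A5 ∧ A2)) = max(a, b) on (0.39, 0.06) = 0.39
  → value = 0.3900
Under bounded:
  A3 ∧ A1 = max(0, a+b−1) on (0.94, 0.39) = 0.33
  ¬A3 = 1 − 0.94 = 0.06
  A5 ∧ A2 = max(0, a+b−1) on (0.67, 0.28) = 0.00
  ¬A3 ∧ (A5 ∧ A2) = max(0, a+b−1) on (0.06, 0.00) = 0.00
  (A3 ∧ A1) ∨ (¬A3 ∧ (A5 ∧ A2)) = min(1, a+b) on (0.33, 0.00) = 0.33
  → value = 0.3300
|0.3900 − 0.3300| = 0.060

0.060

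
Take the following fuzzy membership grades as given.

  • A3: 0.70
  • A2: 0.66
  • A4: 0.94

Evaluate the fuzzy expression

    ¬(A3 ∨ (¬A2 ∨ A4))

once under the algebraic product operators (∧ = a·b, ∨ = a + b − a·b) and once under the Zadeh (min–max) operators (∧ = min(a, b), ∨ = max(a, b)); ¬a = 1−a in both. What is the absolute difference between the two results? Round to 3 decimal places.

Under algebraic product:
  ¬A2 = 1 − 0.6600 = 0.3400
  ¬A2 ∨ A4 = a + b − a·b on (0.3400, 0.9400) = 0.9604
  A3 ∨ (¬A2 ∨ A4) = a + b − a·b on (0.7000, 0.9604) = 0.9881
  ¬(A3 ∨ (¬A2 ∨ A4)) = 1 − 0.9881 = 0.0119
  → value = 0.0119
Under Zadeh (min–max):
  ¬A2 = 1 − 0.66 = 0.34
  ¬A2 ∨ A4 = max(a, b) on (0.34, 0.94) = 0.94
  A3 ∨ (¬A2 ∨ A4) = max(a, b) on (0.70, 0.94) = 0.94
  ¬(A3 ∨ (¬A2 ∨ A4)) = 1 − 0.94 = 0.06
  → value = 0.0600
|0.0119 − 0.0600| = 0.048

0.048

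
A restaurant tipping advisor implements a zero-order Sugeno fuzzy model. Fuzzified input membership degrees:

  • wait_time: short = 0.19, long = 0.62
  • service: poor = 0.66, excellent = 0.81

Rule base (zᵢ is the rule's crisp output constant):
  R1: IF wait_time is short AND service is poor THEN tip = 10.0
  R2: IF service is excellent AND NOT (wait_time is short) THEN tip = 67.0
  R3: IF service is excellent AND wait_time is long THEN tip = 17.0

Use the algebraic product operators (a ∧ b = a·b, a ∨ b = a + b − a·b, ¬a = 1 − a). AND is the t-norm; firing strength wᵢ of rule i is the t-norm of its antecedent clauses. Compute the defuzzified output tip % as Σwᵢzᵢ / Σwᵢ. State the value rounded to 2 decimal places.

R1 (z=10.0): short=0.19, poor=0.66; AND[a·b] → w = 0.1254
R2 (z=67.0): excellent=0.81, ¬short=1−0.19=0.81; AND[a·b] → w = 0.6561
R3 (z=17.0): excellent=0.81, long=0.62; AND[a·b] → w = 0.5022
Weighted average = (0.1254·10.0 + 0.6561·67.0 + 0.5022·17.0) / (0.1254 + 0.6561 + 0.5022)
  = 53.7501 / 1.2837 = 41.87

41.87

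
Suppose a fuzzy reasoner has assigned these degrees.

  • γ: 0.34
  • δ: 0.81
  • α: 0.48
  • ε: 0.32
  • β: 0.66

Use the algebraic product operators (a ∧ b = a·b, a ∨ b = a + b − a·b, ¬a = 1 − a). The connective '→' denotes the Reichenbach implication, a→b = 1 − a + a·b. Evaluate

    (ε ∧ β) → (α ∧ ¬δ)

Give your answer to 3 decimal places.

0.808

ε ∧ β = a·b on (0.3200, 0.6600) = 0.2112
¬δ = 1 − 0.8100 = 0.1900
α ∧ ¬δ = a·b on (0.4800, 0.1900) = 0.0912
(ε ∧ β) → (α ∧ ¬δ)  [Reichenbach: 1 − a + a·b] with a=0.2112, b=0.0912 → 0.8081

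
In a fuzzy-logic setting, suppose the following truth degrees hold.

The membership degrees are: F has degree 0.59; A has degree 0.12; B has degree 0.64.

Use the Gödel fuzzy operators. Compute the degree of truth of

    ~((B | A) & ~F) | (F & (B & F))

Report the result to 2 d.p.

B | A = max(a, b) on (0.64, 0.12) = 0.64
~F = 1 − 0.59 = 0.41
(B | A) & ~F = min(a, b) on (0.64, 0.41) = 0.41
~((B | A) & ~F) = 1 − 0.41 = 0.59
B & F = min(a, b) on (0.64, 0.59) = 0.59
F & (B & F) = min(a, b) on (0.59, 0.59) = 0.59
~((B | A) & ~F) | (F & (B & F)) = max(a, b) on (0.59, 0.59) = 0.59

0.59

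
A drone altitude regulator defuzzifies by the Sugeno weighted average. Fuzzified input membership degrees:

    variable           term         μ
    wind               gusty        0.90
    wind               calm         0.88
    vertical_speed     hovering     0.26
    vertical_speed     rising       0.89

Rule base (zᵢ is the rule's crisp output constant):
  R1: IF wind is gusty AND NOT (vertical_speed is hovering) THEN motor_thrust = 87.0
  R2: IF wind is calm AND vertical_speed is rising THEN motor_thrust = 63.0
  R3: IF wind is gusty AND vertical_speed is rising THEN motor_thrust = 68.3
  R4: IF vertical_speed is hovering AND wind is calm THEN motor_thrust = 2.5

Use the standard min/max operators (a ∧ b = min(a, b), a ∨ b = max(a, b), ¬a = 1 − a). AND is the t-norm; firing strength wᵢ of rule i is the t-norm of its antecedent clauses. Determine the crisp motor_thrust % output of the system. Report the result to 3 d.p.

R1 (z=87.0): gusty=0.90, ¬hovering=1−0.26=0.74; AND[min(a, b)] → w = 0.74
R2 (z=63.0): calm=0.88, rising=0.89; AND[min(a, b)] → w = 0.88
R3 (z=68.3): gusty=0.90, rising=0.89; AND[min(a, b)] → w = 0.89
R4 (z=2.5): hovering=0.26, calm=0.88; AND[min(a, b)] → w = 0.26
Weighted average = (0.74·87.0 + 0.88·63.0 + 0.89·68.3 + 0.26·2.5) / (0.74 + 0.88 + 0.89 + 0.26)
  = 181.2570 / 2.7700 = 65.436

65.436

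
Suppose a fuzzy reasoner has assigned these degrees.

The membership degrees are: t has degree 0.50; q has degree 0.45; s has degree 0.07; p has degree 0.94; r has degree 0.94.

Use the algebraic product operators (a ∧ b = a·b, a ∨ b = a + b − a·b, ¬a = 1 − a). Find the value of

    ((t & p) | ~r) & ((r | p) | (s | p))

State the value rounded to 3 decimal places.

0.502

t & p = a·b on (0.5000, 0.9400) = 0.4700
~r = 1 − 0.9400 = 0.0600
(t & p) | ~r = a + b − a·b on (0.4700, 0.0600) = 0.5018
r | p = a + b − a·b on (0.9400, 0.9400) = 0.9964
s | p = a + b − a·b on (0.0700, 0.9400) = 0.9442
(r | p) | (s | p) = a + b − a·b on (0.9964, 0.9442) = 0.9998
((t & p) | ~r) & ((r | p) | (s | p)) = a·b on (0.5018, 0.9998) = 0.5017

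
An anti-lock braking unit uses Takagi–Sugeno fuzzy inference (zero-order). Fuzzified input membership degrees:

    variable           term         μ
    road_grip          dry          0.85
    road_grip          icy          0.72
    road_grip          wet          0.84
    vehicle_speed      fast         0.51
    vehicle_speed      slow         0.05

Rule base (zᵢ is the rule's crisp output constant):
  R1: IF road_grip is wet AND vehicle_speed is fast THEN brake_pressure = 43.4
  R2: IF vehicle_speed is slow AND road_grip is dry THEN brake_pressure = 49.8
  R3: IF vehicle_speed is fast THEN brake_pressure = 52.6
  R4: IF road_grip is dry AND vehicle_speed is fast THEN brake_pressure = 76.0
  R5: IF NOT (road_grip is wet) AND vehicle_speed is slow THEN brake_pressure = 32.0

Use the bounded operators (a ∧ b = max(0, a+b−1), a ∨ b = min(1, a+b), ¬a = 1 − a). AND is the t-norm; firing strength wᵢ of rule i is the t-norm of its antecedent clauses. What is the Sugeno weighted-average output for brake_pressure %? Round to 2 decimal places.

R1 (z=43.4): wet=0.84, fast=0.51; AND[max(0, a+b−1)] → w = 0.35
R2 (z=49.8): slow=0.05, dry=0.85; AND[max(0, a+b−1)] → w = 0.00
R3 (z=52.6): fast=0.51 → w = 0.51
R4 (z=76.0): dry=0.85, fast=0.51; AND[max(0, a+b−1)] → w = 0.36
R5 (z=32.0): ¬wet=1−0.84=0.16, slow=0.05; AND[max(0, a+b−1)] → w = 0.00
Weighted average = (0.35·43.4 + 0.00·49.8 + 0.51·52.6 + 0.36·76.0 + 0.00·32.0) / (0.35 + 0.00 + 0.51 + 0.36 + 0.00)
  = 69.3760 / 1.2200 = 56.87

56.87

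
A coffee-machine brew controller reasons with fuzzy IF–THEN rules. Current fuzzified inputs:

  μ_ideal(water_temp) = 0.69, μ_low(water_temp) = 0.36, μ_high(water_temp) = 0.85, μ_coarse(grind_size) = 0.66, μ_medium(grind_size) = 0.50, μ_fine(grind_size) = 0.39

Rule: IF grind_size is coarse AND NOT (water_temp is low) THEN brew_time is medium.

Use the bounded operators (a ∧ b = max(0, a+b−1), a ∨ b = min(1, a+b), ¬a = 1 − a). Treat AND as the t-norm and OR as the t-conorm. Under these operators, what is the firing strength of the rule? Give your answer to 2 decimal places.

0.30

firing strength: coarse=0.66, ¬low=1−0.36=0.64; AND[max(0, a+b−1)] → w = 0.30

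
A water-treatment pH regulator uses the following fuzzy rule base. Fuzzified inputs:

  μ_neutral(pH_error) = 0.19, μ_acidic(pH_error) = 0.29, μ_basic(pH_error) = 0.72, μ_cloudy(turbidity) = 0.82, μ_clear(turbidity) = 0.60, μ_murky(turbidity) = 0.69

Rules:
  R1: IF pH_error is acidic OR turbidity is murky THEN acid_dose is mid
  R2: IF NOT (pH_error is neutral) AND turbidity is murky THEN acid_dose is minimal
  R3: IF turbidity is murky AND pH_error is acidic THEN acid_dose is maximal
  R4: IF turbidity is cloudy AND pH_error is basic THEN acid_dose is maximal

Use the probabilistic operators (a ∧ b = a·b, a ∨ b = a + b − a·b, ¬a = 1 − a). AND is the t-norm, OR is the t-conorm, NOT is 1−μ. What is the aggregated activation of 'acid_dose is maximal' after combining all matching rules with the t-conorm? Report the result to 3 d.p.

R1: acidic=0.29, murky=0.69; OR[a + b − a·b] → w = 0.7799
R2: ¬neutral=1−0.19=0.81, murky=0.69; AND[a·b] → w = 0.5589
R3: murky=0.69, acidic=0.29; AND[a·b] → w = 0.2001
R4: cloudy=0.82, basic=0.72; AND[a·b] → w = 0.5904
Rules with consequent 'maximal': {R3, R4} → strengths 0.2001, 0.5904
Aggregate via t-conorm [a + b − a·b]: 0.6724

0.672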